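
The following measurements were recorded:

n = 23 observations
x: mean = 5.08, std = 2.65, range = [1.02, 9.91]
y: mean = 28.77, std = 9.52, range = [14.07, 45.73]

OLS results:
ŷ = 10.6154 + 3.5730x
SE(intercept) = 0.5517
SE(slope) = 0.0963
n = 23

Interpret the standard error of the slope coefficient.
SE(slope) = 0.0963 measures the uncertainty in the estimated slope. The coefficient is estimated precisely (SE/|β̂₁| = 2.7%).

SE(β̂₁) = 0.0963 says: if we drew many samples of n = 23 from the same population and refit each time, the fitted slopes would scatter with a standard deviation of roughly 0.0963 around the true β₁.

Relative precision:
- SE / |β̂₁| = 0.0963 / 3.5730 = 2.7%
- Rule of thumb (under 20%: precise; 20% to under 50%: moderately precise; 50% or more: imprecise) → precise

Rough 95% range (±2 SE): 3.5730 ± 0.1926 → (3.3804, 3.7656).

What drives SE(β̂₁): larger n (here n = 23) → smaller SE; wider spread of x values → smaller SE.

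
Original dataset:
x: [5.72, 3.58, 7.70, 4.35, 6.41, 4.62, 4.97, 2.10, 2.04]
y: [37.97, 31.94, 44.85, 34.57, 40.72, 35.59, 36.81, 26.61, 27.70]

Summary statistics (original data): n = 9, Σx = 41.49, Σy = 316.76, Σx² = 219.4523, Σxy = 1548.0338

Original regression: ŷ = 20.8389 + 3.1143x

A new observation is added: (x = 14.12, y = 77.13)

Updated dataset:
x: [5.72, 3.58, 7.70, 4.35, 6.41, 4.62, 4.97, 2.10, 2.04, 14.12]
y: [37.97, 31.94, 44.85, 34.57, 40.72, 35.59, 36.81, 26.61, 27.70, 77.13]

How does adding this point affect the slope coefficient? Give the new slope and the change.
The slope changes from 3.1143 to 4.0764 (change of +0.9621, or +30.9%).

The new point has HIGH LEVERAGE: x = 14.12 is far from the original mean x̄ = 41.49/9 ≈ 4.61 (original range [2.04, 7.70]).

Step 1: Update the sums with the new point (n goes from 9 to 10)
Σx  = 41.49 + 14.12 = 55.61
Σy  = 316.76 + 77.13 = 393.89
Σx² = 219.4523 + 14.12² = 219.4523 + 199.3744 = 418.8267
Σxy = 1548.0338 + 14.12×77.13 = 1548.0338 + 1089.0756 = 2637.1094

Step 2: Recompute the slope with b₁ = (nΣxy − ΣxΣy) / (nΣx² − (Σx)²)
Numerator   = 10×2637.1094 − 55.61×393.89 = 26371.0940 − 21904.2229 = 4466.8711
Denominator = 10×418.8267 − 55.61² = 4188.2670 − 3092.4721 = 1095.7949
b₁(new) = 4466.8711 / 1095.7949 = 4.0764

(Same formula on the original sums: (9×1548.0338 − 41.49×316.76) / (9×219.4523 − 41.49²) = 789.9318 / 253.6506 = 3.1143, matching the given fit.)

Step 3: Change in slope
Δβ₁ = 4.0764 − 3.1143 = +0.9621
Relative change = +0.9621 / 3.1143 × 100% = +30.9%
→ the slope increases when the point is added.

Because the point sits above the extension of the original line at a high-leverage x, it tilts the fit up.
In practice: investigate whether it comes from the same population as the rest of the sample.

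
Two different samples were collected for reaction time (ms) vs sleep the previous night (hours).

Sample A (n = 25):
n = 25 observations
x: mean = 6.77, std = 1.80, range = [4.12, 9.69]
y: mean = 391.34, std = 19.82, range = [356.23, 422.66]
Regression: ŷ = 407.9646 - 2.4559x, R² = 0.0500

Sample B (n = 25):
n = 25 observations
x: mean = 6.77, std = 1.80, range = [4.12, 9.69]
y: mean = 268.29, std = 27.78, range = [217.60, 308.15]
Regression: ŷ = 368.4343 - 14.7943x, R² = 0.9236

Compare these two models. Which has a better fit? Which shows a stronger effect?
Model B has the better fit (R² = 0.9236 vs 0.0500). Model B shows the stronger effect (|β₁| = 14.7943 vs 2.4559).

Model Comparison:

Goodness of fit (R²):
- Model A: R² = 0.0500 → 5.00% of variance in reaction time explained
- Model B: R² = 0.9236 → 92.36% of variance in reaction time explained
- 0.9236 > 0.0500 → Model B has the better fit

Which has the larger per-hour effect? (|β₁|)
- Model A: β₁ = -2.4559 → predicted reaction time falls 2.4559 ms per additional hour of sleep
- Model B: β₁ = -14.7943 → predicted reaction time falls 14.7943 ms per additional hour of sleep
- |-2.4559| < |-14.7943| → Model B shows the stronger marginal effect

Note: R² measures how tightly points cluster around the line; β₁ measures how steep the line is — they answer different questions.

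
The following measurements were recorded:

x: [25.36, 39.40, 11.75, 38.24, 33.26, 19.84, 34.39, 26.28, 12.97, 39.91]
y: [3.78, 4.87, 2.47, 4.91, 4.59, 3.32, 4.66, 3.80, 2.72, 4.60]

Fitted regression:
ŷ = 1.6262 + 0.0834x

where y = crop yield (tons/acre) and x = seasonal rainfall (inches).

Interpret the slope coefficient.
An increase of one inch in rainfall is associated with a 0.0834 tons/acre increase in predicted crop yield.

β₁ = 0.0834 is the change in predicted crop yield (tons/acre) per additional inch of rainfall.

Interpretation:
- Rainfall up by 1 inch → predicted crop yield increases by 0.0834 tons/acre
- The effect is assumed constant over the observed range of x (linearity)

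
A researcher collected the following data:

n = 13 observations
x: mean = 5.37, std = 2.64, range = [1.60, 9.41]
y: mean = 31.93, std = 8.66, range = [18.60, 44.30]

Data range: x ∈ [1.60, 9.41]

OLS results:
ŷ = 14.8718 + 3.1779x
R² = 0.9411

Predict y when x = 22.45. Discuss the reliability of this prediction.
The equation gives ŷ = 86.2157; however x = 22.45 is 13.04 units above the observed range, so this extrapolated value should not be trusted.

Prediction calculation:
ŷ = 14.8718 + 3.1779 × 22.45
ŷ = 86.2157

Reliability:
- Data range: x ∈ [1.60, 9.41]
- Prediction point: x = 22.45 is 13.04 units above the observed range → this is EXTRAPOLATION, not interpolation

Why that matters here:
- The linear relationship may not hold outside the observed range
- The standard error of prediction grows with (x − x̄)², and x = 22.45 is far from x̄ = 5.37
- Real relationships often flatten, saturate, or turn nonlinear at extremes

A defensible statement: 'if the linear trend continued to x = 22.45, y would be about 86.2157' — the premise is untested.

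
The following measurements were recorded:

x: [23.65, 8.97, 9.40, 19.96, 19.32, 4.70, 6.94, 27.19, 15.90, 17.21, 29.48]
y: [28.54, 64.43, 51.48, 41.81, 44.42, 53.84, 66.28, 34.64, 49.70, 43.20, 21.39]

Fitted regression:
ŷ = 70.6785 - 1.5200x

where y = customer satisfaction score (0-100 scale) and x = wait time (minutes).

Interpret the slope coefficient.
For each additional minute of wait time, predicted satisfaction score decreases by approximately 1.5200 points.

The slope coefficient β₁ = -1.5200 represents the marginal effect of wait time on satisfaction score.

Interpretation:
- Wait time up by 1 minute → predicted satisfaction score decreases by 1.5200 points
- The effect is assumed constant over the observed range of x (linearity)
- The sign (−) gives the direction; the magnitude 1.5200 gives the size of the effect per minute

The intercept β₀ = 70.6785 is the predicted satisfaction score when wait time = 0; since the smallest observed x is 4.70, this is an extrapolation and mainly anchors the line.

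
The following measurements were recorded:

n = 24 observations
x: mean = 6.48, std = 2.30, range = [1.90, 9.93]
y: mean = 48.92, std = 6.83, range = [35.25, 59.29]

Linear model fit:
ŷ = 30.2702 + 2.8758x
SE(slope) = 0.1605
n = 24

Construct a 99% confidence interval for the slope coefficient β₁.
The 99% CI for β₁ is (2.4234, 3.3282)

Confidence interval for the slope:

The 99% CI for β₁ is: β̂₁ ± t*(α/2, n-2) × SE(β̂₁)

Step 1: Find critical t-value
- Confidence level = 0.99
- Degrees of freedom = n - 2 = 24 - 2 = 22
- t*(α/2, 22) = 2.8188

Step 2: Calculate margin of error
Margin = 2.8188 × 0.1605 = 0.4524

Step 3: Construct interval
CI = 2.8758 ± 0.4524
CI = (2.4234, 3.3282)

Interpretation: We are 99% confident that the true slope β₁ lies between 2.4234 and 3.3282.
Both endpoints are positive, so the data support a genuinely positive slope at this confidence level.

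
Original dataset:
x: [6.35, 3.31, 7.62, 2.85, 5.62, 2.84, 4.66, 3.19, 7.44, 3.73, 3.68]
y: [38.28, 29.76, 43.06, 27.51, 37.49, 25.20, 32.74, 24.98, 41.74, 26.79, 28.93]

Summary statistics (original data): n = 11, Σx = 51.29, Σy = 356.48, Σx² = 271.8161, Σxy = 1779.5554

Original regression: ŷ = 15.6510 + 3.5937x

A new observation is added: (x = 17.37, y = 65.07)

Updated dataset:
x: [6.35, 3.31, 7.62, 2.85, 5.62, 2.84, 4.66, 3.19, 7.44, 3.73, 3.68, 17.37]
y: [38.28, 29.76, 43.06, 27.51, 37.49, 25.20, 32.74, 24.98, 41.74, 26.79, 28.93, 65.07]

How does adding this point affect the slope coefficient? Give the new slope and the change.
New slope β₁ = 2.7554 versus 3.5937 before: a change of -0.8383 (-23.3%).

The new point has HIGH LEVERAGE: x = 17.37 is far from the original mean x̄ = 51.29/11 ≈ 4.66 (original range [2.84, 7.62]).

Step 1: Update the sums with the new point (n goes from 11 to 12)
Σx  = 51.29 + 17.37 = 68.66
Σy  = 356.48 + 65.07 = 421.55
Σx² = 271.8161 + 17.37² = 271.8161 + 301.7169 = 573.5330
Σxy = 1779.5554 + 17.37×65.07 = 1779.5554 + 1130.2659 = 2909.8213

Step 2: Recompute the slope with b₁ = (nΣxy − ΣxΣy) / (nΣx² − (Σx)²)
Numerator   = 12×2909.8213 − 68.66×421.55 = 34917.8556 − 28943.6230 = 5974.2326
Denominator = 12×573.5330 − 68.66² = 6882.3960 − 4714.1956 = 2168.2004
b₁(new) = 5974.2326 / 2168.2004 = 2.7554

(Same formula on the original sums: (11×1779.5554 − 51.29×356.48) / (11×271.8161 − 51.29²) = 1291.2502 / 359.3130 = 3.5937, matching the given fit.)

Step 3: Change in slope
Δβ₁ = 2.7554 − 3.5937 = -0.8383
Relative change = -0.8383 / 3.5937 × 100% = -23.3%
→ the slope decreases when the point is added.

A high-leverage point only changes the slope if it is off the original line; here y = 65.07 is below the original trend, so the slope decreases.
In practice: investigate whether it comes from the same population as the rest of the sample.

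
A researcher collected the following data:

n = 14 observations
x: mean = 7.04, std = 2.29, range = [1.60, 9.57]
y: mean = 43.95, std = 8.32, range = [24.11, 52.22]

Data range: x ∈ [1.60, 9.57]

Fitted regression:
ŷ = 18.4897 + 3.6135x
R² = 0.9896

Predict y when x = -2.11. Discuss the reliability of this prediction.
The equation gives ŷ = 10.8652; however x = -2.11 is 3.71 units below the observed range, so this extrapolated value should not be trusted.

Prediction calculation:
ŷ = 18.4897 + 3.6135 × (-2.11)
ŷ = 10.8652

Reliability:
- Data range: x ∈ [1.60, 9.57]
- Prediction point: x = -2.11 is 3.71 units below the observed range → this is EXTRAPOLATION, not interpolation

Why that matters here:
- There are no observations near this x to validate the fitted line there
- Real relationships often flatten, saturate, or turn nonlinear at extremes

The R² = 0.9896 only validates the fit within [1.60, 9.57]; treat ŷ = 10.8652 with caution.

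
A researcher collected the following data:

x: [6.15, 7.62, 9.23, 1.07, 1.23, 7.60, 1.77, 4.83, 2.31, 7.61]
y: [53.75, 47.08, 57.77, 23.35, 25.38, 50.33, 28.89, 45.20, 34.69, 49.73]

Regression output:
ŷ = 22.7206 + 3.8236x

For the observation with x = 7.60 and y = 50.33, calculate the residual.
Residual = -1.4500

The residual is the difference between the actual value and the predicted value:

Residual = y - ŷ

Step 1: Calculate predicted value
ŷ = 22.7206 + 3.8236 × 7.60
ŷ = 51.7800

Step 2: Calculate residual
Residual = 50.33 - 51.7800
Residual = -1.4500

Interpretation: the model overestimates the actual value by 1.4500 at this point (negative residual → observation lies below the fitted line).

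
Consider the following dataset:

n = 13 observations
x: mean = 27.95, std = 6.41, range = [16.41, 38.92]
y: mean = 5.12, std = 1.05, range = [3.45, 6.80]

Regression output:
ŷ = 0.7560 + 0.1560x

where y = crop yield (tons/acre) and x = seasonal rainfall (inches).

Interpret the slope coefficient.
An increase of one inch in rainfall is associated with a 0.1560 tons/acre increase in predicted crop yield.

The slope β₁ = 0.1560 gives the rate at which the fitted crop yield changes with rainfall.

Interpretation:
- Rainfall up by 1 inch → predicted crop yield increases by 0.1560 tons/acre
- This is a linear approximation: the same per-unit change is assumed across the whole observed x range
- The sign (+) gives the direction; the magnitude 0.1560 gives the size of the effect per inch

The intercept β₀ = 0.7560 is the predicted crop yield when rainfall = 0; since the smallest observed x is 16.41, this is an extrapolation and mainly anchors the line.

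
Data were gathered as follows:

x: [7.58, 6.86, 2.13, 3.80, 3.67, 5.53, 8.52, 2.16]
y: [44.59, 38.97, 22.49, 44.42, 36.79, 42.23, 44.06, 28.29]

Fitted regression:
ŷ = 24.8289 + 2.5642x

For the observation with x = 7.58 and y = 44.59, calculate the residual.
Residual = 0.3245

The residual is the difference between the actual value and the predicted value:

Residual = y - ŷ

Step 1: Calculate predicted value
ŷ = 24.8289 + 2.5642 × 7.58
ŷ = 44.2655

Step 2: Calculate residual
Residual = 44.59 - 44.2655
Residual = 0.3245

The residual is positive, so the observed y = 44.59 sits above the regression line (the line underestimates it by 0.3245).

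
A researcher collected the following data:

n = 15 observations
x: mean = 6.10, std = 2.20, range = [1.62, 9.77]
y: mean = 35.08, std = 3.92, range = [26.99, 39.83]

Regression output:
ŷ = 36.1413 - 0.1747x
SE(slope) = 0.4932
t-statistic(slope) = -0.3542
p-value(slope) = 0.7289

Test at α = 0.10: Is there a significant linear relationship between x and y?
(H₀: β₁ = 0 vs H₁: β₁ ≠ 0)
Since p-value = 0.7289 ≥ α = 0.10, fail to reject H₀ — the slope is not significantly different from 0.

Hypothesis test for the slope coefficient:

H₀: β₁ = 0 (no linear relationship)
H₁: β₁ ≠ 0 (linear relationship exists)

Test statistic: t = β̂₁ / SE(β̂₁) = -0.1747 / 0.4932 = -0.3542

The p-value (0.7289) is the probability, under H₀, of a t-statistic at least as extreme as |t| = 0.3542 (two-sided, df = n − 2 = 13).

Decision rule: reject H₀ if p-value < α.
p-value = 0.7289 ≥ α = 0.10 → fail to reject H₀.

At α = 0.10 the data do not provide convincing evidence of a nonzero slope.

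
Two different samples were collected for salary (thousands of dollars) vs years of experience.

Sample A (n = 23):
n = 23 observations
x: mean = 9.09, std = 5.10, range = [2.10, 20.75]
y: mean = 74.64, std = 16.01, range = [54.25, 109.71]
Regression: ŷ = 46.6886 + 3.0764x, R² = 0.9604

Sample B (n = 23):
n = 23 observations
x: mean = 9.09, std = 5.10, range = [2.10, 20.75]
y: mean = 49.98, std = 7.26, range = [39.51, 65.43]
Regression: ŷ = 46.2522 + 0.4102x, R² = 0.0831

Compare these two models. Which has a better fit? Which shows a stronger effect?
Model A has the better fit (R² = 0.9604 vs 0.0831). Model A shows the stronger effect (|β₁| = 3.0764 vs 0.4102).

Model Comparison:

Fit — compare R²:
- Model A: R² = 0.9604 → 96.04% of variance in salary explained
- Model B: R² = 0.0831 → 8.31% of variance in salary explained
- 0.9604 > 0.0831 → Model A has the better fit

Strength of effect — compare |β₁|:
- Model A: β₁ = 3.0764 → predicted salary rises 3.0764 thousand dollars per additional year of experience
- Model B: β₁ = 0.4102 → predicted salary rises 0.4102 thousand dollars per additional year of experience
- |3.0764| > |0.4102| → Model A shows the stronger marginal effect

Note: R² measures how tightly points cluster around the line; β₁ measures how steep the line is — they answer different questions.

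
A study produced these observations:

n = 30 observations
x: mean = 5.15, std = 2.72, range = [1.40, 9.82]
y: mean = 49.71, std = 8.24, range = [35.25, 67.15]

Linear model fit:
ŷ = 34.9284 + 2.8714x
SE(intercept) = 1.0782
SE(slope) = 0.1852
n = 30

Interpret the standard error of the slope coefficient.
The slope 2.8714 is pinned down to within about ±0.1852 (one SE) by these data — relative uncertainty 6.4%, i.e. precise.

What SE measures:
- The standard error quantifies the sampling variability of the coefficient estimate
- It is the estimated standard deviation of β̂₁ across hypothetical repeated samples of the same size
- Smaller SE → more precise estimate

Relative precision:
- SE / |β̂₁| = 0.1852 / 2.8714 = 6.4%
- Rule of thumb (under 20%: precise; 20% to under 50%: moderately precise; 50% or more: imprecise) → precise

Link to interval estimation: a confidence interval for β₁ is β̂₁ ± t* × 0.1852, so SE sets the half-width per unit of t*.

What drives SE(β̂₁): more residual scatter → larger SE.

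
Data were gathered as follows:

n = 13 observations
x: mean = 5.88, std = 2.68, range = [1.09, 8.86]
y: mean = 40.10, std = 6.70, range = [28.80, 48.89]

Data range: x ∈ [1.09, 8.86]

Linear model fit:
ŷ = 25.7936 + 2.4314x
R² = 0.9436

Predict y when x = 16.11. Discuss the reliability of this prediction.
The equation gives ŷ = 64.9635; however x = 16.11 is 7.25 units above the observed range, so this extrapolated value should not be trusted.

Prediction calculation:
ŷ = 25.7936 + 2.4314 × 16.11
ŷ = 64.9635

Reliability:
- Data range: x ∈ [1.09, 8.86]
- Prediction point: x = 16.11 is 7.25 units above the observed range → this is EXTRAPOLATION, not interpolation

Why that matters here:
- The linear relationship may not hold outside the observed range
- The standard error of prediction grows with (x − x̄)², and x = 16.11 is far from x̄ = 5.88

A defensible statement: 'if the linear trend continued to x = 16.11, y would be about 64.9635' — the premise is untested.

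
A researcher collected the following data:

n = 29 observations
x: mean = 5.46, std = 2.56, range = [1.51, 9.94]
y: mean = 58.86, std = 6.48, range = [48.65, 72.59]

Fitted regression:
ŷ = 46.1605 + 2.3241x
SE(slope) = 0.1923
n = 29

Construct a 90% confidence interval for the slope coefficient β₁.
The 90% CI for β₁ is (1.9966, 2.6516)

Confidence interval for the slope:

The 90% CI for β₁ is: β̂₁ ± t*(α/2, n-2) × SE(β̂₁)

Step 1: Find critical t-value
- Confidence level = 0.9
- Degrees of freedom = n - 2 = 29 - 2 = 27
- t*(α/2, 27) = 1.7033

Step 2: Calculate margin of error
Margin = 1.7033 × 0.1923 = 0.3275

Step 3: Construct interval
CI = 2.3241 ± 0.3275
CI = (1.9966, 2.6516)

Interpretation: intervals built this way capture the true β₁ in 90% of repeated samples; here the plausible range for the per-unit effect of x on y is 1.9966 to 2.6516.
The interval does not include 0, suggesting a significant linear relationship.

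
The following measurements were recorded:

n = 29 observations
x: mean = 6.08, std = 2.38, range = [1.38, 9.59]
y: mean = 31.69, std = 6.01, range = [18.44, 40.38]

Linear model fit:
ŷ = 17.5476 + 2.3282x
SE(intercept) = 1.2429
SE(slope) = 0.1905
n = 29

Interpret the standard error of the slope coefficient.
SE(β̂₁) = 0.1905 is the estimated standard deviation of the slope estimate across repeated samples; relative to β̂₁ = 2.3282 that is 8.2%, a precise estimate.

SE(β̂₁) = 0.1905 says: if we drew many samples of n = 29 from the same population and refit each time, the fitted slopes would scatter with a standard deviation of roughly 0.1905 around the true β₁.

Relative precision:
- SE / |β̂₁| = 0.1905 / 2.3282 = 8.2%
- Rule of thumb (under 20%: precise; 20% to under 50%: moderately precise; 50% or more: imprecise) → precise

Link to interval estimation: a confidence interval for β₁ is β̂₁ ± t* × 0.1905, so SE sets the half-width per unit of t*.

What drives SE(β̂₁): more residual scatter → larger SE; larger n (here n = 29) → smaller SE.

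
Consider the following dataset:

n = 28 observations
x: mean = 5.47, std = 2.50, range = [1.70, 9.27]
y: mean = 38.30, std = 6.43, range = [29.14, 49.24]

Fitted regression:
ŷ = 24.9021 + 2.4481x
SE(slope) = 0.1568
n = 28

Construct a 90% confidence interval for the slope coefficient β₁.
The 90% CI for β₁ is (2.1807, 2.7155)

Confidence interval for the slope:

The 90% CI for β₁ is: β̂₁ ± t*(α/2, n-2) × SE(β̂₁)

Step 1: Find critical t-value
- Confidence level = 0.9
- Degrees of freedom = n - 2 = 28 - 2 = 26
- t*(α/2, 26) = 1.7056

Step 2: Calculate margin of error
Margin = 1.7056 × 0.1568 = 0.2674

Step 3: Construct interval
CI = 2.4481 ± 0.2674
CI = (2.1807, 2.7155)

Interpretation: We are 90% confident that the true slope β₁ lies between 2.1807 and 2.7155.
Both endpoints are positive, so the data support a genuinely positive slope at this confidence level.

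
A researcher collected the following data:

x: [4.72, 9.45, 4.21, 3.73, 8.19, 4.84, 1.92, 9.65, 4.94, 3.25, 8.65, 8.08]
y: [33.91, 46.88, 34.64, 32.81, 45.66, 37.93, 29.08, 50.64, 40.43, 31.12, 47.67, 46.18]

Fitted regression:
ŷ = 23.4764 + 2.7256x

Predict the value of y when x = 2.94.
ŷ = 31.4897

To predict y for x = 2.94, substitute into the regression equation:

ŷ = 23.4764 + 2.7256 × 2.94
ŷ = 23.4764 + 8.0133
ŷ = 31.4897

This is the fitted mean response at that x — an individual observation would come with a wider prediction interval.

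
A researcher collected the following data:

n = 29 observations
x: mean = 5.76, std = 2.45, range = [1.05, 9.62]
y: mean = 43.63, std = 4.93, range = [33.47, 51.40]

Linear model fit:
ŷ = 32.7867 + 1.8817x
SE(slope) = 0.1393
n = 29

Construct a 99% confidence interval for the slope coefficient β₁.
The 99% CI for β₁ is (1.4957, 2.2677)

Confidence interval for the slope:

The 99% CI for β₁ is: β̂₁ ± t*(α/2, n-2) × SE(β̂₁)

Step 1: Find critical t-value
- Confidence level = 0.99
- Degrees of freedom = n - 2 = 29 - 2 = 27
- t*(α/2, 27) = 2.7707

Step 2: Calculate margin of error
Margin = 2.7707 × 0.1393 = 0.3860

Step 3: Construct interval
CI = 1.8817 ± 0.3860
CI = (1.4957, 2.2677)

Interpretation: We are 99% confident that the true slope β₁ lies between 1.4957 and 2.2677.
Since 0 is outside the interval, a two-sided test at α = 0.01 would reject H₀: β₁ = 0.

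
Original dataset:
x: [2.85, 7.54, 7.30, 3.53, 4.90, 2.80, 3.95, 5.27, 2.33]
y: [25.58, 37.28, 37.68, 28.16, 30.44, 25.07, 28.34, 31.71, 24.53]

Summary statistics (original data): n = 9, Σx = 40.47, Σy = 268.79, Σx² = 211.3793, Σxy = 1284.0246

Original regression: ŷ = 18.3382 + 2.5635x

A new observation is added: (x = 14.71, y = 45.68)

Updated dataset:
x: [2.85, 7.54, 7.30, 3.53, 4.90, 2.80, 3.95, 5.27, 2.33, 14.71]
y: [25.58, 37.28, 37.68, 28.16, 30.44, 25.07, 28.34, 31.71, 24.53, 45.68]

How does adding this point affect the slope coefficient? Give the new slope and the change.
Adding the point moves β₁ from 2.5635 to 1.7905, i.e. it decreases by 0.7730 (-30.2%).

The new point has HIGH LEVERAGE: x = 14.71 is far from the original mean x̄ = 40.47/9 ≈ 4.50 (original range [2.33, 7.54]).

Step 1: Update the sums with the new point (n goes from 9 to 10)
Σx  = 40.47 + 14.71 = 55.18
Σy  = 268.79 + 45.68 = 314.47
Σx² = 211.3793 + 14.71² = 211.3793 + 216.3841 = 427.7634
Σxy = 1284.0246 + 14.71×45.68 = 1284.0246 + 671.9528 = 1955.9774

Step 2: Recompute the slope with b₁ = (nΣxy − ΣxΣy) / (nΣx² − (Σx)²)
Numerator   = 10×1955.9774 − 55.18×314.47 = 19559.7740 − 17352.4546 = 2207.3194
Denominator = 10×427.7634 − 55.18² = 4277.6340 − 3044.8324 = 1232.8016
b₁(new) = 2207.3194 / 1232.8016 = 1.7905

(Same formula on the original sums: (9×1284.0246 − 40.47×268.79) / (9×211.3793 − 40.47²) = 678.2901 / 264.5928 = 2.5635, matching the given fit.)

Step 3: Change in slope
Δβ₁ = 1.7905 − 2.5635 = -0.7730
Relative change = -0.7730 / 2.5635 × 100% = -30.2%
→ the slope decreases when the point is added.

A high-leverage point only changes the slope if it is off the original line; here y = 45.68 is below the original trend, so the slope decreases.
In practice: refit with and without it and report both if conclusions differ; check such a point for data-entry or measurement error.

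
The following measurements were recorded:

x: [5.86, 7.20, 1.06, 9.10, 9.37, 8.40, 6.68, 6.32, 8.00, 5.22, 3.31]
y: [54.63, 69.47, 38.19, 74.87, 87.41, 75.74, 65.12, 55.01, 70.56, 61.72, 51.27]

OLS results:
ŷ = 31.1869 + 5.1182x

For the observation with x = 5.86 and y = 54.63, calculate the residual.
Residual = -6.5496

The residual is the difference between the actual value and the predicted value:

Residual = y - ŷ

Step 1: Calculate predicted value
ŷ = 31.1869 + 5.1182 × 5.86
ŷ = 61.1796

Step 2: Calculate residual
Residual = 54.63 - 61.1796
Residual = -6.5496

Interpretation: the model overestimates the actual value by 6.5496 at this point (negative residual → observation lies below the fitted line).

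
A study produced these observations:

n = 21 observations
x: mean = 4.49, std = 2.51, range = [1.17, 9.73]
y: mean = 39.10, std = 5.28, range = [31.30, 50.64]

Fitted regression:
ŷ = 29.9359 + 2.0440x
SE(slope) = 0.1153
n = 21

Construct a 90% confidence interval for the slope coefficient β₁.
The 90% CI for β₁ is (1.8446, 2.2434)

Confidence interval for the slope:

The 90% CI for β₁ is: β̂₁ ± t*(α/2, n-2) × SE(β̂₁)

Step 1: Find critical t-value
- Confidence level = 0.9
- Degrees of freedom = n - 2 = 21 - 2 = 19
- t*(α/2, 19) = 1.7291

Step 2: Calculate margin of error
Margin = 1.7291 × 0.1153 = 0.1994

Step 3: Construct interval
CI = 2.0440 ± 0.1994
CI = (1.8446, 2.2434)

Interpretation: intervals built this way capture the true β₁ in 90% of repeated samples; here the plausible range for the per-unit effect of x on y is 1.8446 to 2.2434.
Both endpoints are positive, so the data support a genuinely positive slope at this confidence level.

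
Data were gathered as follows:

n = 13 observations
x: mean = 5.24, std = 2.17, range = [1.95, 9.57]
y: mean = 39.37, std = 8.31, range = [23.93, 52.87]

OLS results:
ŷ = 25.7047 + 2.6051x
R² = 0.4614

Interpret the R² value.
R² = 0.4614 means 46.14% of the variation in y is explained by the linear relationship with x. This indicates a moderate fit.

R² = 1 − SS_res/SS_tot compares the residual scatter to the total scatter of y about its mean.

Here R² = 0.4614:
- Explained: 46.14% of the variation in y
- Unexplained (residual): 100% − 46.14% = 53.86%
- Rule of thumb (below 0.3 weak; 0.3 to below 0.7 moderate; 0.7 and above strong) → moderate

Note: R² never decreases when predictors are added, so it should not be used alone to compare models of different size.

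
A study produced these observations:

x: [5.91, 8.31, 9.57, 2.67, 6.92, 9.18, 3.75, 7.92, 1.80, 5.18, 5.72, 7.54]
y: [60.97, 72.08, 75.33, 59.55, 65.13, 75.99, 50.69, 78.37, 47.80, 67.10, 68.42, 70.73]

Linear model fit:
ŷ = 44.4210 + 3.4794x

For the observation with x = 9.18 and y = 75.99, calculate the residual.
Residual = -0.3719

The residual is the difference between the actual value and the predicted value:

Residual = y - ŷ

Step 1: Calculate predicted value
ŷ = 44.4210 + 3.4794 × 9.18
ŷ = 76.3619

Step 2: Calculate residual
Residual = 75.99 - 76.3619
Residual = -0.3719

The residual is negative, so the observed y = 75.99 sits below the regression line (the line overestimates it by 0.3719).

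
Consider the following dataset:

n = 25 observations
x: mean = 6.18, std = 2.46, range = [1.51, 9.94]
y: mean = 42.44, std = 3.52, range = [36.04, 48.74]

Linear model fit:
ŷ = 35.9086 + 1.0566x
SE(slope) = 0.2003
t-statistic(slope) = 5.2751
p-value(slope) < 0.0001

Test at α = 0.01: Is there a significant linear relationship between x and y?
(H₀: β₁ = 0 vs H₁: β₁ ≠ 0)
Since p-value < 0.0001 < α = 0.01, reject H₀ — the slope is significantly different from 0.

Hypothesis test for the slope coefficient:

H₀: β₁ = 0 (no linear relationship)
H₁: β₁ ≠ 0 (linear relationship exists)

Test statistic: t = β̂₁ / SE(β̂₁) = 1.0566 / 0.2003 = 5.2751

With df = 23, the two-sided p-value for |t| = 5.2751 is <0.0001.

Decision rule: reject H₀ if p-value < α.
p-value < 0.0001 < α = 0.01 → reject H₀.

There is sufficient evidence at the 1% significance level to conclude that a linear relationship exists between x and y.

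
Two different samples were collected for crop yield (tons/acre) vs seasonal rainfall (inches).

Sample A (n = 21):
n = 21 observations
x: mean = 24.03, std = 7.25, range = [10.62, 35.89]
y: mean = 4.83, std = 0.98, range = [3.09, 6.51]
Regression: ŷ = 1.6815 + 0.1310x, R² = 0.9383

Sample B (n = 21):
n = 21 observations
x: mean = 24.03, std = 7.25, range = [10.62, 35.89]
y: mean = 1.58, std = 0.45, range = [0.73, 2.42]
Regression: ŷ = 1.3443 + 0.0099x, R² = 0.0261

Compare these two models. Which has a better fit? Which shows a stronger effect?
Model A has the better fit (R² = 0.9383 vs 0.0261). Model A shows the stronger effect (|β₁| = 0.1310 vs 0.0099).

Model Comparison:

Fit — compare R²:
- Model A: R² = 0.9383 → 93.83% of variance in crop yield explained
- Model B: R² = 0.0261 → 2.61% of variance in crop yield explained
- 0.9383 > 0.0261 → Model A has the better fit

Which has the larger per-inch effect? (|β₁|)
- Model A: β₁ = 0.1310 → predicted crop yield rises 0.1310 tons/acre per additional inch of rainfall
- Model B: β₁ = 0.0099 → predicted crop yield rises 0.0099 tons/acre per additional inch of rainfall
- |0.1310| > |0.0099| → Model A shows the stronger marginal effect

Note: The two samples could reflect different populations, time periods, or measurement quality.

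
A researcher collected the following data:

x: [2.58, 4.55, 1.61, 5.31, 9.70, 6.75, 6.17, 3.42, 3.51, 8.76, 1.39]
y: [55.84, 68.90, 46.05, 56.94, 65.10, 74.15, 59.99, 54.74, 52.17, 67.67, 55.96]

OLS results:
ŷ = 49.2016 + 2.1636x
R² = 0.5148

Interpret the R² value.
R² = 0.5148 means 51.48% of the variation in y is explained by the linear relationship with x. This indicates a moderate fit.

The coefficient of determination R² is the fraction of the total variation in y that the fitted line accounts for.

Here R² = 0.5148:
- Explained: 51.48% of the variation in y
- Unexplained (residual): 100% − 51.48% = 48.52%
- Rule of thumb (below 0.3 weak; 0.3 to below 0.7 moderate; 0.7 and above strong) → moderate

Note: R² says nothing about causation, and a high R² does not by itself mean the linear form is appropriate — check the residuals.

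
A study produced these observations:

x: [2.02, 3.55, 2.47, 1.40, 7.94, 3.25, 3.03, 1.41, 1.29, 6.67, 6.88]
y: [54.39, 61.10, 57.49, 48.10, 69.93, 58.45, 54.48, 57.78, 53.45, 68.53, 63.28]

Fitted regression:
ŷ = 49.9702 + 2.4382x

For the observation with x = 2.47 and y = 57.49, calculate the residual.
Residual = 1.4974

The residual is the difference between the actual value and the predicted value:

Residual = y - ŷ

Step 1: Calculate predicted value
ŷ = 49.9702 + 2.4382 × 2.47
ŷ = 55.9926

Step 2: Calculate residual
Residual = 57.49 - 55.9926
Residual = 1.4974

Interpretation: the model underestimates the actual value by 1.4974 at this point (positive residual → observation lies above the fitted line).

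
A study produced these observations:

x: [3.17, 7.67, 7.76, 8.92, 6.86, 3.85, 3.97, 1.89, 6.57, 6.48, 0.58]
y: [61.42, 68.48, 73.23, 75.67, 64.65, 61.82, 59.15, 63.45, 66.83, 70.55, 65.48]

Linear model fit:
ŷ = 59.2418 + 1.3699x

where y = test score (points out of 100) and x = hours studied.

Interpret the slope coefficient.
For each additional hour of study time, predicted test score increases by approximately 1.3699 points.

The slope coefficient β₁ = 1.3699 represents the marginal effect of study time on test score.

Interpretation:
- Study time up by 1 hour → predicted test score increases by 1.3699 points
- The effect is assumed constant over the observed range of x (linearity)

The intercept β₀ = 59.2418 is the predicted test score when study time = 0; since the smallest observed x is 0.58, this is an extrapolation and mainly anchors the line.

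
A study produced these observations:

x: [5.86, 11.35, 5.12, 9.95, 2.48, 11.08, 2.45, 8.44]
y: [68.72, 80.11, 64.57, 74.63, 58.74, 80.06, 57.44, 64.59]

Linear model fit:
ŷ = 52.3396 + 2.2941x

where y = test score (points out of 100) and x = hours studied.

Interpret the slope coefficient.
For each additional hour of study time, predicted test score increases by approximately 2.2941 points.

β₁ = 2.2941 is the change in predicted test score (points) per additional hour of study time.

Interpretation:
- Study time up by 1 hour → predicted test score increases by 2.2941 points
- The effect is assumed constant over the observed range of x (linearity)

(β₀ = 52.3396 is the fitted value at x = 0 and is not part of the slope interpretation.)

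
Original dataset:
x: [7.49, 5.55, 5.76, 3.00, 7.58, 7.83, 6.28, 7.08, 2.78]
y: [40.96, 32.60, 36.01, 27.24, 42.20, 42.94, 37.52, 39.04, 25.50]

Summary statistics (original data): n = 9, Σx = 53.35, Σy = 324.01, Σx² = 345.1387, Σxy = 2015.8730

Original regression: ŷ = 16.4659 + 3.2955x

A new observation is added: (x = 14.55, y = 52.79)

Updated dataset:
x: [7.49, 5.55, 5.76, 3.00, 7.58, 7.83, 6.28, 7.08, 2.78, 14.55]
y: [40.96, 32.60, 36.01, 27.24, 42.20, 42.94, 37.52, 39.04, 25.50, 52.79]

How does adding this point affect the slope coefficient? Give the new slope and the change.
Adding the point moves β₁ from 3.2955 to 2.3538, i.e. it decreases by 0.9417 (-28.6%).

The new point has HIGH LEVERAGE: x = 14.55 is far from the original mean x̄ = 53.35/9 ≈ 5.93 (original range [2.78, 7.83]).

Step 1: Update the sums with the new point (n goes from 9 to 10)
Σx  = 53.35 + 14.55 = 67.90
Σy  = 324.01 + 52.79 = 376.80
Σx² = 345.1387 + 14.55² = 345.1387 + 211.7025 = 556.8412
Σxy = 2015.8730 + 14.55×52.79 = 2015.8730 + 768.0945 = 2783.9675

Step 2: Recompute the slope with b₁ = (nΣxy − ΣxΣy) / (nΣx² − (Σx)²)
Numerator   = 10×2783.9675 − 67.90×376.80 = 27839.6750 − 25584.7200 = 2254.9550
Denominator = 10×556.8412 − 67.90² = 5568.4120 − 4610.4100 = 958.0020
b₁(new) = 2254.9550 / 958.0020 = 2.3538

(Same formula on the original sums: (9×2015.8730 − 53.35×324.01) / (9×345.1387 − 53.35²) = 856.9235 / 260.0258 = 3.2955, matching the given fit.)

Step 3: Change in slope
Δβ₁ = 2.3538 − 3.2955 = -0.9417
Relative change = -0.9417 / 3.2955 × 100% = -28.6%
→ the slope decreases when the point is added.

A high-leverage point only changes the slope if it is off the original line; here y = 52.79 is below the original trend, so the slope decreases.
In practice: investigate whether it comes from the same population as the rest of the sample.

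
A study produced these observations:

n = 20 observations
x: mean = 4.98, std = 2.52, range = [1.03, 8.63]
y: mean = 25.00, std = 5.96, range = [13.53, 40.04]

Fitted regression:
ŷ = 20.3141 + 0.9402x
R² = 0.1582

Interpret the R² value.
About 15.82% of the variability in y is accounted for by the regression on x (R² = 0.1582) — a weak linear fit.

R² = 1 − SS_res/SS_tot compares the residual scatter to the total scatter of y about its mean.

Here R² = 0.1582:
- Explained: 15.82% of the variation in y
- Unexplained (residual): 100% − 15.82% = 84.18%
- Rule of thumb (below 0.3 weak; 0.3 to below 0.7 moderate; 0.7 and above strong) → weak

Calculation: R² = 1 − (SS_res / SS_tot), where SS_res is the sum of squared residuals and SS_tot the total sum of squares.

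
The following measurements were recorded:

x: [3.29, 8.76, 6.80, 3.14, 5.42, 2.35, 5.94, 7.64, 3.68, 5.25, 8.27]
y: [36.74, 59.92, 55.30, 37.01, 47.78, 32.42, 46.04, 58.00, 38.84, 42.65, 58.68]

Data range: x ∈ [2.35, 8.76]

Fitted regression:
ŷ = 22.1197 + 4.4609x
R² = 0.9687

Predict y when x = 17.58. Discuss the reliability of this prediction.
The equation gives ŷ = 100.5423; however x = 17.58 is 8.82 units above the observed range, so this extrapolated value should not be trusted.

Prediction calculation:
ŷ = 22.1197 + 4.4609 × 17.58
ŷ = 100.5423

Reliability:
- Data range: x ∈ [2.35, 8.76]
- Prediction point: x = 17.58 is 8.82 units above the observed range → this is EXTRAPOLATION, not interpolation

Why that matters here:
- The linear relationship may not hold outside the observed range
- Real relationships often flatten, saturate, or turn nonlinear at extremes

A defensible statement: 'if the linear trend continued to x = 17.58, y would be about 100.5423' — the premise is untested.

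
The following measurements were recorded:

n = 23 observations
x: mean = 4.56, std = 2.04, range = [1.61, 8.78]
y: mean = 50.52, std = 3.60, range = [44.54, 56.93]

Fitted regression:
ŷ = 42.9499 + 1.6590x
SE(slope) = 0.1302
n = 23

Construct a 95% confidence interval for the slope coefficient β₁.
The 95% CI for β₁ is (1.3882, 1.9298)

Confidence interval for the slope:

The 95% CI for β₁ is: β̂₁ ± t*(α/2, n-2) × SE(β̂₁)

Step 1: Find critical t-value
- Confidence level = 0.95
- Degrees of freedom = n - 2 = 23 - 2 = 21
- t*(α/2, 21) = 2.0796

Step 2: Calculate margin of error
Margin = 2.0796 × 0.1302 = 0.2708

Step 3: Construct interval
CI = 1.6590 ± 0.2708
CI = (1.3882, 1.9298)

Interpretation: We are 95% confident that the true slope β₁ lies between 1.3882 and 1.9298.
Since 0 is outside the interval, a two-sided test at α = 0.05 would reject H₀: β₁ = 0.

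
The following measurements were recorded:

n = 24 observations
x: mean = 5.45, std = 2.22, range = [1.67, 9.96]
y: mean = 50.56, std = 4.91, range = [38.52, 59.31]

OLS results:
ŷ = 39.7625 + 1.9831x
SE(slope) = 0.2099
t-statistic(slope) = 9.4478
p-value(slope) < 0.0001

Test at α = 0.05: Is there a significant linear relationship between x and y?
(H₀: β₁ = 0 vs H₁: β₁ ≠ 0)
Reject H₀: p-value < 0.0001 < α = 0.05. The linear relationship is significant at the 5% level.

Hypothesis test for the slope coefficient:

H₀: β₁ = 0 (no linear relationship)
H₁: β₁ ≠ 0 (linear relationship exists)

Test statistic: t = β̂₁ / SE(β̂₁) = 1.9831 / 0.2099 = 9.4478

The p-value (<0.0001) is the probability, under H₀, of a t-statistic at least as extreme as |t| = 9.4478 (two-sided, df = n − 2 = 22).

Decision rule: reject H₀ if p-value < α.
p-value < 0.0001 < α = 0.05 → reject H₀.

At α = 0.05 the data do provide convincing evidence of a nonzero slope.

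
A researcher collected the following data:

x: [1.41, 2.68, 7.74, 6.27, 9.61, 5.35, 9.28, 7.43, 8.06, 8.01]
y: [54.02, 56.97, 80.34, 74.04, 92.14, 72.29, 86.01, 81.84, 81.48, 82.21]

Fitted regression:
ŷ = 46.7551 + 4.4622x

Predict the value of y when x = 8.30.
ŷ = 83.7914

x = 8.30 lies inside the observed range [1.41, 9.61], so the fitted equation applies directly:

ŷ = 46.7551 + 4.4622 × 8.30
ŷ = 46.7551 + 37.0363
ŷ = 83.7914

This is the fitted mean response at that x — an individual observation would come with a wider prediction interval.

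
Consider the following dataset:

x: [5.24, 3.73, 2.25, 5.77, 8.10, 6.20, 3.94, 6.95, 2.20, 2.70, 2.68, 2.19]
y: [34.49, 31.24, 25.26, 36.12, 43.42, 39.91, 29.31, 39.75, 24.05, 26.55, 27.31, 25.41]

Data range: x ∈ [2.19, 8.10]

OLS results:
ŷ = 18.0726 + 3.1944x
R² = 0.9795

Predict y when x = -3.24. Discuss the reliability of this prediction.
ŷ = 7.7227, but this is extrapolation (below the data range [2.19, 8.10]) and may be unreliable.

Prediction calculation:
ŷ = 18.0726 + 3.1944 × (-3.24)
ŷ = 7.7227

Reliability:
- Data range: x ∈ [2.19, 8.10]
- Prediction point: x = -3.24 is 5.43 units below the observed range → this is EXTRAPOLATION, not interpolation

Why that matters here:
- R² describes fit only over the sampled x values; it says nothing about behaviour beyond them
- Real relationships often flatten, saturate, or turn nonlinear at extremes

Report the number if required, but flag clearly that it is an extrapolation.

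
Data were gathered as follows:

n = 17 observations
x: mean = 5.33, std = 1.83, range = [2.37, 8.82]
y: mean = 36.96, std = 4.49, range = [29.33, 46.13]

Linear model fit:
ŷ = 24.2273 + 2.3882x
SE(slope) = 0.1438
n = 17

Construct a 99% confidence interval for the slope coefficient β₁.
The 99% CI for β₁ is (1.9645, 2.8119)

Confidence interval for the slope:

The 99% CI for β₁ is: β̂₁ ± t*(α/2, n-2) × SE(β̂₁)

Step 1: Find critical t-value
- Confidence level = 0.99
- Degrees of freedom = n - 2 = 17 - 2 = 15
- t*(α/2, 15) = 2.9467

Step 2: Calculate margin of error
Margin = 2.9467 × 0.1438 = 0.4237

Step 3: Construct interval
CI = 2.3882 ± 0.4237
CI = (1.9645, 2.8119)

Interpretation: intervals built this way capture the true β₁ in 99% of repeated samples; here the plausible range for the per-unit effect of x on y is 1.9645 to 2.8119.
The interval does not include 0, suggesting a significant linear relationship.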